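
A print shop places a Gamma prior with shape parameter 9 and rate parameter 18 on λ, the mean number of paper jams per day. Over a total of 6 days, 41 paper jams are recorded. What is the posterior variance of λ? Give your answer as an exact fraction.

Total count 41 over total exposure 6 days.
Conjugate update: add total count to the shape and total exposure to the rate, giving Gamma(50, 24).
Posterior variance = α'/β'² = 50/576 = 25/288.

25/288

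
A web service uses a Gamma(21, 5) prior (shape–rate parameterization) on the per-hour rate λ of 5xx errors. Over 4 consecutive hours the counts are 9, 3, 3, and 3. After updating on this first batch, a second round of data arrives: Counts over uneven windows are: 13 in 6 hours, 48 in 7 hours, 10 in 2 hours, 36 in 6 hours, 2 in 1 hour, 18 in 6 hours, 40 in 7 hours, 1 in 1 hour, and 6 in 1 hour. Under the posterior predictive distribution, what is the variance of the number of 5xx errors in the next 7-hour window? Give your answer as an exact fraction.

Total count: 9 + 3 + 3 + 3 = 18.
Total exposure: 4 hours.
After the first batch: Gamma(21 + 18, 5 + 4) = Gamma(39, 9).
Total count: 13 + 48 + 10 + 36 + 2 + 18 + 40 + 1 + 6 = 174.
Total exposure: 6 + 7 + 2 + 6 + 1 + 6 + 7 + 1 + 1 = 37 hours.
After the second batch: Gamma(39 + 174, 9 + 37) = Gamma(213, 46).
The posterior predictive for a window of length T is Negative Binomial with variance T·α'·(β'+T)/β'² = 7·213·53/2116 = 79023/2116.

79023/2116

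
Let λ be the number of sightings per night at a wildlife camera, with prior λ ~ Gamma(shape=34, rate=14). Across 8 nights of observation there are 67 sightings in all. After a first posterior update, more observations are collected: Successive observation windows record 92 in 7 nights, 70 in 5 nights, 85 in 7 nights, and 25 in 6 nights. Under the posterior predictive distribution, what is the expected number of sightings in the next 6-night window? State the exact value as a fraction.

Total count 67 over total exposure 8 nights.
After the first batch: Gamma(34 + 67, 14 + 8) = Gamma(101, 22).
Total count: 92 + 70 + 85 + 25 = 272.
Total exposure: 7 + 5 + 7 + 6 = 25 nights.
After the second batch: Gamma(101 + 272, 22 + 25) = Gamma(373, 47).
Predictive mean over a 6-night window = T·E[λ|data] = 6·373/47 = 2238/47.

2238/47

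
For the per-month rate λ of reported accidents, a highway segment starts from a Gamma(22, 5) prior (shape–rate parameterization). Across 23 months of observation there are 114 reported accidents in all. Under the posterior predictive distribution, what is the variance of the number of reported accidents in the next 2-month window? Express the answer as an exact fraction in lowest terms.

510/49

Total count 114 over total exposure 23 months.
Conjugate update: add total count to the shape and total exposure to the rate, giving Gamma(136, 28).
The posterior predictive for a window of length T is Negative Binomial with variance T·α'·(β'+T)/β'² = 2·136·30/784 = 510/49.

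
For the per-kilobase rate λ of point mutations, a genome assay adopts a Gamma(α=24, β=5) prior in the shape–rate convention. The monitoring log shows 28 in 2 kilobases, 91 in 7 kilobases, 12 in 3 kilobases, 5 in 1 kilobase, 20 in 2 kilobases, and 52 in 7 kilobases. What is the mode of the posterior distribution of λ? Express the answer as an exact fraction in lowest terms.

Total count: 28 + 91 + 12 + 5 + 20 + 52 = 208.
Total exposure: 2 + 7 + 3 + 1 + 2 + 7 = 22 kilobases.
By Gamma–Poisson conjugacy, the posterior is Gamma(α + Σx, β + Σt) = Gamma(24 + 208, 5 + 22) = Gamma(232, 27).
Posterior mode = (α'−1)/β' = 231/27 = 77/9.

77/9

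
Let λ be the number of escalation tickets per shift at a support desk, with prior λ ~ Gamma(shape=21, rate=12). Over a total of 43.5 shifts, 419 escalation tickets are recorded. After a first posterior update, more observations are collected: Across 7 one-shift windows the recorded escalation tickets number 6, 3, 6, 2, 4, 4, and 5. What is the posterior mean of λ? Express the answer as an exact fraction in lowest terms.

Total count 419 over total exposure 43.5 shifts.
After the first batch: Gamma(21 + 419, 12 + 43.5) = Gamma(440, 111/2).
Total count: 6 + 3 + 6 + 2 + 4 + 4 + 5 = 30.
Total exposure: 7 shifts.
After the second batch: Gamma(440 + 30, 111/2 + 7) = Gamma(470, 125/2).
Posterior mean = α'/β' = 470/(125/2) = 188/25.

188/25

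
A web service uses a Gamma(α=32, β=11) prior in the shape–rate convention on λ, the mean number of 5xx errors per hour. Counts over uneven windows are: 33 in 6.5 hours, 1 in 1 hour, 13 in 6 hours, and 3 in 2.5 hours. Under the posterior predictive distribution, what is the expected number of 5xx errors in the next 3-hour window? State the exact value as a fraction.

Total count: 33 + 1 + 13 + 3 = 50.
Total exposure: 6.5 + 1 + 6 + 2.5 = 16 hours.
By Gamma–Poisson conjugacy, the posterior is Gamma(α + Σx, β + Σt) = Gamma(32 + 50, 11 + 16) = Gamma(82, 27).
Predictive mean over a 3-hour window = T·E[λ|data] = 3·82/27 = 82/9.

82/9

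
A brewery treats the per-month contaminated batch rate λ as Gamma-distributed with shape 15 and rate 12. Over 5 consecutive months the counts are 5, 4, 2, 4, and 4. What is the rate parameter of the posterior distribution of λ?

Total count: 5 + 4 + 2 + 4 + 4 = 19.
Total exposure: 5 months.
Gamma(α, β) with Poisson data over total exposure Σt gives posterior Gamma(α+Σx, β+Σt) = Gamma(34, 17).

17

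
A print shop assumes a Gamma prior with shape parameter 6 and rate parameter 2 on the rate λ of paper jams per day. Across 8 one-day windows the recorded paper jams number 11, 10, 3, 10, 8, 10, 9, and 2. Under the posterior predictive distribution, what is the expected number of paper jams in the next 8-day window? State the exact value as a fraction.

276/5

Total count: 11 + 10 + 3 + 10 + 8 + 10 + 9 + 2 = 63.
Total exposure: 8 days.
Gamma(α, β) with Poisson data over total exposure Σt gives posterior Gamma(α+Σx, β+Σt) = Gamma(69, 10).
Predictive mean over an 8-day window = T·E[λ|data] = 8·69/10 = 276/5.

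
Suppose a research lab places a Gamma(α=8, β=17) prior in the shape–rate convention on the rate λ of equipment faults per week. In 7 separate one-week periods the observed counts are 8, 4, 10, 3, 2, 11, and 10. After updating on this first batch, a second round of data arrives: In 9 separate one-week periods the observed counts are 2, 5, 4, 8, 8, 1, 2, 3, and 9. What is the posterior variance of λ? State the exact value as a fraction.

98/1089

Total count: 8 + 4 + 10 + 3 + 2 + 11 + 10 = 48.
Total exposure: 7 weeks.
After the first batch: Gamma(8 + 48, 17 + 7) = Gamma(56, 24).
Total count: 2 + 5 + 4 + 8 + 8 + 1 + 2 + 3 + 9 = 42.
Total exposure: 9 weeks.
After the second batch: Gamma(56 + 42, 24 + 9) = Gamma(98, 33).
Posterior variance = α'/β'² = 98/1089.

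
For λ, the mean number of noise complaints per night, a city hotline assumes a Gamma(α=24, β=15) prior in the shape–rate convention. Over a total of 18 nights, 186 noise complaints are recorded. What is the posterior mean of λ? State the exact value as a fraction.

Total count 186 over total exposure 18 nights.
Conjugate update: add total count to the shape and total exposure to the rate, giving Gamma(210, 33).
Posterior mean = α'/β' = 210/33 = 70/11.

70/11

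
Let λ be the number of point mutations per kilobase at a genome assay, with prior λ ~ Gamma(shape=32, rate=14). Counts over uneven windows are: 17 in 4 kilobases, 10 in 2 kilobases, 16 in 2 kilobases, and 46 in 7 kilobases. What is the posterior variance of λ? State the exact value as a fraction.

Total count: 17 + 10 + 16 + 46 = 89.
Total exposure: 4 + 2 + 2 + 7 = 15 kilobases.
Posterior: α' = 32 + 89 = 121, β' = 14 + 15 = 29.
Posterior variance = α'/β'² = 121/841.

121/841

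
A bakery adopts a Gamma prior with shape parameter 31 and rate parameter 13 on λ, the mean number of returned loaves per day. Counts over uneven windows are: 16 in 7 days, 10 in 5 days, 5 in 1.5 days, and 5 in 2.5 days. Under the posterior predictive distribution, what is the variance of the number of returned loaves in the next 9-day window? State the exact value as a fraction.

22914/841

Total count: 16 + 10 + 5 + 5 = 36.
Total exposure: 7 + 5 + 1.5 + 2.5 = 16 days.
Conjugate update: add total count to the shape and total exposure to the rate, giving Gamma(67, 29).
The posterior predictive for a window of length T is Negative Binomial with variance T·α'·(β'+T)/β'² = 9·67·38/841 = 22914/841.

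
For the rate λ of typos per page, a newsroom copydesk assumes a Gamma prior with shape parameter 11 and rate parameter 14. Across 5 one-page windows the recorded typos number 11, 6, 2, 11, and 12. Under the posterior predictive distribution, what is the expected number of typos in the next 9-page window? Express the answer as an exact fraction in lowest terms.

477/19

Total count: 11 + 6 + 2 + 11 + 12 = 42.
Total exposure: 5 pages.
Posterior: α' = 11 + 42 = 53, β' = 14 + 5 = 19.
Predictive mean over a 9-page window = T·E[λ|data] = 9·53/19 = 477/19.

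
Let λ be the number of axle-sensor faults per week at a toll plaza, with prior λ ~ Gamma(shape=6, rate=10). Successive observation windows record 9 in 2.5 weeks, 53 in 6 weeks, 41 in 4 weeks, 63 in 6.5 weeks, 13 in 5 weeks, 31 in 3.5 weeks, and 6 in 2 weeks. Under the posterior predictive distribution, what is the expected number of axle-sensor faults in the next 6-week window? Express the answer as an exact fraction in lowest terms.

2664/79

Total count: 9 + 53 + 41 + 63 + 13 + 31 + 6 = 216.
Total exposure: 2.5 + 6 + 4 + 6.5 + 5 + 3.5 + 2 = 29.5 weeks.
Gamma(α, β) with Poisson data over total exposure Σt gives posterior Gamma(α+Σx, β+Σt) = Gamma(222, 79/2).
Predictive mean over a 6-week window = T·E[λ|data] = 6·222/(79/2) = 2664/79.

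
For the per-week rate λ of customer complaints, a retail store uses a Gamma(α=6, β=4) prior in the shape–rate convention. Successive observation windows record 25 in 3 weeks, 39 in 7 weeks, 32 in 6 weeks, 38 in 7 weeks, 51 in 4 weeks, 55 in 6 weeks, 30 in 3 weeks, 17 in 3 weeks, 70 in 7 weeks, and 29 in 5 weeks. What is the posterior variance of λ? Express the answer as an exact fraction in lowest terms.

Total count: 25 + 39 + 32 + 38 + 51 + 55 + 30 + 17 + 70 + 29 = 386.
Total exposure: 3 + 7 + 6 + 7 + 4 + 6 + 3 + 3 + 7 + 5 = 51 weeks.
By Gamma–Poisson conjugacy, the posterior is Gamma(α + Σx, β + Σt) = Gamma(6 + 386, 4 + 51) = Gamma(392, 55).
Posterior variance = α'/β'² = 392/3025.

392/3025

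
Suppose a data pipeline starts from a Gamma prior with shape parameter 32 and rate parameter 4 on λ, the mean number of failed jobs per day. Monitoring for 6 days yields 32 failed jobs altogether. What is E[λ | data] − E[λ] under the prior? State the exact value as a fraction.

Total count 32 over total exposure 6 days.
By Gamma–Poisson conjugacy, the posterior is Gamma(α + Σx, β + Σt) = Gamma(32 + 32, 4 + 6) = Gamma(64, 10).
Posterior mean = 64/10 = 32/5; prior mean = 32/4 = 8. Difference = 32/5 − 8 = -8/5.

-8/5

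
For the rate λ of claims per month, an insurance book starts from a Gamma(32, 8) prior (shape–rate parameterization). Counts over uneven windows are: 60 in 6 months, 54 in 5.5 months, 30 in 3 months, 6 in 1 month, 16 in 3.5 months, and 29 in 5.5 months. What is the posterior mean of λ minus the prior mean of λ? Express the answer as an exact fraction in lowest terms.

194/65

Total count: 60 + 54 + 30 + 6 + 16 + 29 = 195.
Total exposure: 6 + 5.5 + 3 + 1 + 3.5 + 5.5 = 24.5 months.
Conjugate update: add total count to the shape and total exposure to the rate, giving Gamma(227, 65/2).
Posterior mean = 227/(65/2) = 454/65; prior mean = 32/8 = 4. Difference = 454/65 − 4 = 194/65.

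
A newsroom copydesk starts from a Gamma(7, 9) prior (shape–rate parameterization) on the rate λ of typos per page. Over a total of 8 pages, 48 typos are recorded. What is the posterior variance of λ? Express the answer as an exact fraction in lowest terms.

Total count 48 over total exposure 8 pages.
The Gamma prior is conjugate for the Poisson rate, so λ | data ~ Gamma(7+48, 9+8) = Gamma(55, 17).
Posterior variance = α'/β'² = 55/289.

55/289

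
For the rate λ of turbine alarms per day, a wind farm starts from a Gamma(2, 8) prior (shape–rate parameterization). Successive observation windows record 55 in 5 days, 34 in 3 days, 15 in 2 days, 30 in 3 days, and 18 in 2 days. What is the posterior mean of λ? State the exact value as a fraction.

154/23

Total count: 55 + 34 + 15 + 30 + 18 = 152.
Total exposure: 5 + 3 + 2 + 3 + 2 = 15 days.
By Gamma–Poisson conjugacy, the posterior is Gamma(α + Σx, β + Σt) = Gamma(2 + 152, 8 + 15) = Gamma(154, 23).
Posterior mean = α'/β' = 154/23.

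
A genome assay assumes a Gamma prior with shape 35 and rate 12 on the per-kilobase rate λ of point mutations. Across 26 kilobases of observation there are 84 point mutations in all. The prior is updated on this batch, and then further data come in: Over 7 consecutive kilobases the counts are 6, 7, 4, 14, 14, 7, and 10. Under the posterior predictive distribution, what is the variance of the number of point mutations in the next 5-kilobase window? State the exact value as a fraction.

1810/81

Total count 84 over total exposure 26 kilobases.
After the first batch: Gamma(35 + 84, 12 + 26) = Gamma(119, 38).
Total count: 6 + 7 + 4 + 14 + 14 + 7 + 10 = 62.
Total exposure: 7 kilobases.
After the second batch: Gamma(119 + 62, 38 + 7) = Gamma(181, 45).
The posterior predictive for a window of length T is Negative Binomial with variance T·α'·(β'+T)/β'² = 5·181·50/2025 = 1810/81.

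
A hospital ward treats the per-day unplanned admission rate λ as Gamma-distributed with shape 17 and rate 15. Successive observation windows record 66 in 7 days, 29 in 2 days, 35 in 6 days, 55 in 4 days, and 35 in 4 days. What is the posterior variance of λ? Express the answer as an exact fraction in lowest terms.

237/1444

Total count: 66 + 29 + 35 + 55 + 35 = 220.
Total exposure: 7 + 2 + 6 + 4 + 4 = 23 days.
The Gamma prior is conjugate for the Poisson rate, so λ | data ~ Gamma(17+220, 15+23) = Gamma(237, 38).
Posterior variance = α'/β'² = 237/1444.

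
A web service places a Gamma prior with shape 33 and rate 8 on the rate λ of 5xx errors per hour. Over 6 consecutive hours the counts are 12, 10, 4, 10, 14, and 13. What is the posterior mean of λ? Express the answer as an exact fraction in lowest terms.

Total count: 12 + 10 + 4 + 10 + 14 + 13 = 63.
Total exposure: 6 hours.
Gamma(α, β) with Poisson data over total exposure Σt gives posterior Gamma(α+Σx, β+Σt) = Gamma(96, 14).
Posterior mean = α'/β' = 96/14 = 48/7.

48/7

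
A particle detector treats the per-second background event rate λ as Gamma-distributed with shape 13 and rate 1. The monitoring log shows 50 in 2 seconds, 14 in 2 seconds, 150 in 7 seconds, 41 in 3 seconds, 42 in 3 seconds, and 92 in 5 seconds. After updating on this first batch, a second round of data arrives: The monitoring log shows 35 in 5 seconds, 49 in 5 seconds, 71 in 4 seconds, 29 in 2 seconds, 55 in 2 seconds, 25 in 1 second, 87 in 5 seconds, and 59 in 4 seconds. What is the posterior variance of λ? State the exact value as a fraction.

Total count: 50 + 14 + 150 + 41 + 42 + 92 = 389.
Total exposure: 2 + 2 + 7 + 3 + 3 + 5 = 22 seconds.
After the first batch: Gamma(13 + 389, 1 + 22) = Gamma(402, 23).
Total count: 35 + 49 + 71 + 29 + 55 + 25 + 87 + 59 = 410.
Total exposure: 5 + 5 + 4 + 2 + 2 + 1 + 5 + 4 = 28 seconds.
After the second batch: Gamma(402 + 410, 23 + 28) = Gamma(812, 51).
Posterior variance = α'/β'² = 812/2601.

812/2601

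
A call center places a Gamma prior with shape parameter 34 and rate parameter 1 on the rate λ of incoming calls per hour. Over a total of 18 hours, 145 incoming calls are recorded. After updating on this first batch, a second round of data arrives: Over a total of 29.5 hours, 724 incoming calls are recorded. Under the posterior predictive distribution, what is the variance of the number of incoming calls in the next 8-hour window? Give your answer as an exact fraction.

1632624/9409

Total count 145 over total exposure 18 hours.
After the first batch: Gamma(34 + 145, 1 + 18) = Gamma(179, 19).
Total count 724 over total exposure 29.5 hours.
After the second batch: Gamma(179 + 724, 19 + 29.5) = Gamma(903, 97/2).
The posterior predictive for a window of length T is Negative Binomial with variance T·α'·(β'+T)/β'² = 8·903·(113/2)/(9409/4) = 1632624/9409.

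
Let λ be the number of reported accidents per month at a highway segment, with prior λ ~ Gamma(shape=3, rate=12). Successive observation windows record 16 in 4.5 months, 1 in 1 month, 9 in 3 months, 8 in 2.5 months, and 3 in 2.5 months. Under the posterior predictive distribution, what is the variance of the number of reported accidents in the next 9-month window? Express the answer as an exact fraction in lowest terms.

Total count: 16 + 1 + 9 + 8 + 3 = 37.
Total exposure: 4.5 + 1 + 3 + 2.5 + 2.5 = 13.5 months.
Conjugate update: add total count to the shape and total exposure to the rate, giving Gamma(40, 51/2).
The posterior predictive for a window of length T is Negative Binomial with variance T·α'·(β'+T)/β'² = 9·40·(69/2)/(2601/4) = 5520/289.

5520/289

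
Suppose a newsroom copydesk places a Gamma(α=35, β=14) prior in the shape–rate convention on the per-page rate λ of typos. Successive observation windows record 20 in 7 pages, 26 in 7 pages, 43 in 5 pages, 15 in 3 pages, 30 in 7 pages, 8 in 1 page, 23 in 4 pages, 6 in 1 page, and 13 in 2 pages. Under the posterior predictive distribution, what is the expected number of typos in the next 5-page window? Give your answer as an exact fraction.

365/17

Total count: 20 + 26 + 43 + 15 + 30 + 8 + 23 + 6 + 13 = 184.
Total exposure: 7 + 7 + 5 + 3 + 7 + 1 + 4 + 1 + 2 = 37 pages.
The Gamma prior is conjugate for the Poisson rate, so λ | data ~ Gamma(35+184, 14+37) = Gamma(219, 51).
Predictive mean over a 5-page window = T·E[λ|data] = 5·219/51 = 365/17.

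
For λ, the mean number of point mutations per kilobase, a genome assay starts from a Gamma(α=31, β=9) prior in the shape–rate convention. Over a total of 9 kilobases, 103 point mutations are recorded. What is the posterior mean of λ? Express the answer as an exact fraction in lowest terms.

67/9

Total count 103 over total exposure 9 kilobases.
Conjugate update: add total count to the shape and total exposure to the rate, giving Gamma(134, 18).
Posterior mean = α'/β' = 134/18 = 67/9.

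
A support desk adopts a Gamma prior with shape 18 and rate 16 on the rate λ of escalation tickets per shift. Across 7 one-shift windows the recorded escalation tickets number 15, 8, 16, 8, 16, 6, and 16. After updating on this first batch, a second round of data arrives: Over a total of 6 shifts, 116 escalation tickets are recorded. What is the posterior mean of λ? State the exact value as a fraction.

219/29

Total count: 15 + 8 + 16 + 8 + 16 + 6 + 16 = 85.
Total exposure: 7 shifts.
After the first batch: Gamma(18 + 85, 16 + 7) = Gamma(103, 23).
Total count 116 over total exposure 6 shifts.
After the second batch: Gamma(103 + 116, 23 + 6) = Gamma(219, 29).
Posterior mean = α'/β' = 219/29.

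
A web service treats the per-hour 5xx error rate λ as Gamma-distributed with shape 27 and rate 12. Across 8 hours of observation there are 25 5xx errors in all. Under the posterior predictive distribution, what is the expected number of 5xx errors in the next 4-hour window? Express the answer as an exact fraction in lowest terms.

Total count 25 over total exposure 8 hours.
Conjugate update: add total count to the shape and total exposure to the rate, giving Gamma(52, 20).
Predictive mean over a 4-hour window = T·E[λ|data] = 4·52/20 = 52/5.

52/5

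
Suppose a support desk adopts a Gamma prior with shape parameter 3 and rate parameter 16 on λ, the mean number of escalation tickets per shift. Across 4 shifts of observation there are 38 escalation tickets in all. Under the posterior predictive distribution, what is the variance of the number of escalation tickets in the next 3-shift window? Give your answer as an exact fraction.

Total count 38 over total exposure 4 shifts.
The Gamma prior is conjugate for the Poisson rate, so λ | data ~ Gamma(3+38, 16+4) = Gamma(41, 20).
The posterior predictive for a window of length T is Negative Binomial with variance T·α'·(β'+T)/β'² = 3·41·23/400 = 2829/400.

2829/400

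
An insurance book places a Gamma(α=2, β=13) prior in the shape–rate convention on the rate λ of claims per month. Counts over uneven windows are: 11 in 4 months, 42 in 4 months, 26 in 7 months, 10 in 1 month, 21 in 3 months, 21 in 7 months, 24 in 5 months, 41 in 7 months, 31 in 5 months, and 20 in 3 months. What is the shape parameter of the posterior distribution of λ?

249

Total count: 11 + 42 + 26 + 10 + 21 + 21 + 24 + 41 + 31 + 20 = 247.
Total exposure: 4 + 4 + 7 + 1 + 3 + 7 + 5 + 7 + 5 + 3 = 46 months.
The Gamma prior is conjugate for the Poisson rate, so λ | data ~ Gamma(2+247, 13+46) = Gamma(249, 59).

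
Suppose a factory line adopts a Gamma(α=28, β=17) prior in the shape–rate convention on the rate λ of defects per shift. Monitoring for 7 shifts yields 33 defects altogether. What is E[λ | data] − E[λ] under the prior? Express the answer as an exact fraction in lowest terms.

Total count 33 over total exposure 7 shifts.
The Gamma prior is conjugate for the Poisson rate, so λ | data ~ Gamma(28+33, 17+7) = Gamma(61, 24).
Posterior mean = 61/24 = 61/24; prior mean = 28/17 = 28/17. Difference = 61/24 − 28/17 = 365/408.

365/408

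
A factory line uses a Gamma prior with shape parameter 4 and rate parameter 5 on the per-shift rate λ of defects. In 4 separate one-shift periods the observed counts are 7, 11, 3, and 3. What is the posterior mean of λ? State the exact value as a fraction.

28/9

Total count: 7 + 11 + 3 + 3 = 24.
Total exposure: 4 shifts.
Conjugate update: add total count to the shape and total exposure to the rate, giving Gamma(28, 9).
Posterior mean = α'/β' = 28/9.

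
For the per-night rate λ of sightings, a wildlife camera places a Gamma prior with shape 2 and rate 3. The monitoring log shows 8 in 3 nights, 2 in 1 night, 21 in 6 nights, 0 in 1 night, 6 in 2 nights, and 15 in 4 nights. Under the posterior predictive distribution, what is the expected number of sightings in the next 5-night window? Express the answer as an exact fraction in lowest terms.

Total count: 8 + 2 + 21 + 0 + 6 + 15 = 52.
Total exposure: 3 + 1 + 6 + 1 + 2 + 4 = 17 nights.
Posterior: α' = 2 + 52 = 54, β' = 3 + 17 = 20.
Predictive mean over a 5-night window = T·E[λ|data] = 5·54/20 = 27/2.

27/2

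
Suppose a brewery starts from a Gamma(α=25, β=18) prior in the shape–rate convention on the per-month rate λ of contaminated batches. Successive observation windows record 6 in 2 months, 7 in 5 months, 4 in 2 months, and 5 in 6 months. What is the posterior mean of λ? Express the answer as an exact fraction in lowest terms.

Total count: 6 + 7 + 4 + 5 = 22.
Total exposure: 2 + 5 + 2 + 6 = 15 months.
By Gamma–Poisson conjugacy, the posterior is Gamma(α + Σx, β + Σt) = Gamma(25 + 22, 18 + 15) = Gamma(47, 33).
Posterior mean = α'/β' = 47/33.

47/33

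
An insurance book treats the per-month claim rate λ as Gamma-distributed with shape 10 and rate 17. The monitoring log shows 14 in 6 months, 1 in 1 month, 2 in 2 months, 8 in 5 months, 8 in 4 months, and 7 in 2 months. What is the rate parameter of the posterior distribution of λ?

37

Total count: 14 + 1 + 2 + 8 + 8 + 7 = 40.
Total exposure: 6 + 1 + 2 + 5 + 4 + 2 = 20 months.
The Gamma prior is conjugate for the Poisson rate, so λ | data ~ Gamma(10+40, 17+20) = Gamma(50, 37).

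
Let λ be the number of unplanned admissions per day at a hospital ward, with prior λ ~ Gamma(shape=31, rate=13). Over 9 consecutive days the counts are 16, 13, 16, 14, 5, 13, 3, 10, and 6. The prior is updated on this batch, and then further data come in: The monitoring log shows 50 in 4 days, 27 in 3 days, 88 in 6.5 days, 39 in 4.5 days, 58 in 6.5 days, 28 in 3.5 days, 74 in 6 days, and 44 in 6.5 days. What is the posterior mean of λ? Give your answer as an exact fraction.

214/25

Total count: 16 + 13 + 16 + 14 + 5 + 13 + 3 + 10 + 6 = 96.
Total exposure: 9 days.
After the first batch: Gamma(31 + 96, 13 + 9) = Gamma(127, 22).
Total count: 50 + 27 + 88 + 39 + 58 + 28 + 74 + 44 = 408.
Total exposure: 4 + 3 + 6.5 + 4.5 + 6.5 + 3.5 + 6 + 6.5 = 40.5 days.
After the second batch: Gamma(127 + 408, 22 + 40.5) = Gamma(535, 125/2).
Posterior mean = α'/β' = 535/(125/2) = 214/25.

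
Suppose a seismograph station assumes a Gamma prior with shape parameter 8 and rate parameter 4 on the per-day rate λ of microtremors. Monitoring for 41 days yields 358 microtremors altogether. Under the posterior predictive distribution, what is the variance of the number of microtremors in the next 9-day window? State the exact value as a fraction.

Total count 358 over total exposure 41 days.
The Gamma prior is conjugate for the Poisson rate, so λ | data ~ Gamma(8+358, 4+41) = Gamma(366, 45).
The posterior predictive for a window of length T is Negative Binomial with variance T·α'·(β'+T)/β'² = 9·366·54/2025 = 2196/25.

2196/25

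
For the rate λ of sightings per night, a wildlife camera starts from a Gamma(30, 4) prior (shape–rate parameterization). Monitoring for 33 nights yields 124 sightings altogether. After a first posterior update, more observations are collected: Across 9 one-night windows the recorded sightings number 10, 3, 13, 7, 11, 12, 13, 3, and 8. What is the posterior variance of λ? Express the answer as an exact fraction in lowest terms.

117/1058

Total count 124 over total exposure 33 nights.
After the first batch: Gamma(30 + 124, 4 + 33) = Gamma(154, 37).
Total count: 10 + 3 + 13 + 7 + 11 + 12 + 13 + 3 + 8 = 80.
Total exposure: 9 nights.
After the second batch: Gamma(154 + 80, 37 + 9) = Gamma(234, 46).
Posterior variance = α'/β'² = 234/2116 = 117/1058.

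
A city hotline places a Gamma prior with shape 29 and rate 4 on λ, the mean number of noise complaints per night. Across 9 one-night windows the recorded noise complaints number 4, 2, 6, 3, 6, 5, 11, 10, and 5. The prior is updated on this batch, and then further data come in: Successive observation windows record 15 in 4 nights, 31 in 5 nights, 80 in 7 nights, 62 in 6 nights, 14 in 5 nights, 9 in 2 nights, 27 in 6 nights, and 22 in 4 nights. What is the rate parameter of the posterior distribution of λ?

Total count: 4 + 2 + 6 + 3 + 6 + 5 + 11 + 10 + 5 = 52.
Total exposure: 9 nights.
After the first batch: Gamma(29 + 52, 4 + 9) = Gamma(81, 13).
Total count: 15 + 31 + 80 + 62 + 14 + 9 + 27 + 22 = 260.
Total exposure: 4 + 5 + 7 + 6 + 5 + 2 + 6 + 4 = 39 nights.
After the second batch: Gamma(81 + 260, 13 + 39) = Gamma(341, 52).

52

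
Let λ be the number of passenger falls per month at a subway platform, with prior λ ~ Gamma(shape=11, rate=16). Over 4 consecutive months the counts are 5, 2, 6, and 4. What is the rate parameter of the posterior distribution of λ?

Total count: 5 + 2 + 6 + 4 = 17.
Total exposure: 4 months.
Conjugate update: add total count to the shape and total exposure to the rate, giving Gamma(28, 20).

20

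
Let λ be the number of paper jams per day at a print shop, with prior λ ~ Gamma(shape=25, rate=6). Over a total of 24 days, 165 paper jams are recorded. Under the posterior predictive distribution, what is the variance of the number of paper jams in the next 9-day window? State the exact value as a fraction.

741/10

Total count 165 over total exposure 24 days.
Conjugate update: add total count to the shape and total exposure to the rate, giving Gamma(190, 30).
The posterior predictive for a window of length T is Negative Binomial with variance T·α'·(β'+T)/β'² = 9·190·39/900 = 741/10.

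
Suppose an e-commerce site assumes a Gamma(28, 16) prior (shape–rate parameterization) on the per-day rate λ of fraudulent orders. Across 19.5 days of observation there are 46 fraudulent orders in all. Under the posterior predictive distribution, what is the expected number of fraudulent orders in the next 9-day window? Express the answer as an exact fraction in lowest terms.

1332/71

Total count 46 over total exposure 19.5 days.
By Gamma–Poisson conjugacy, the posterior is Gamma(α + Σx, β + Σt) = Gamma(28 + 46, 16 + 19.5) = Gamma(74, 71/2).
Predictive mean over a 9-day window = T·E[λ|data] = 9·74/(71/2) = 1332/71.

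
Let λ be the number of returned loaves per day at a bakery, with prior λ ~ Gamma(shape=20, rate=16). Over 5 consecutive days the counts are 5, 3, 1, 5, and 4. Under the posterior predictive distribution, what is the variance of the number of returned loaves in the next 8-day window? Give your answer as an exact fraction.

Total count: 5 + 3 + 1 + 5 + 4 = 18.
Total exposure: 5 days.
Gamma(α, β) with Poisson data over total exposure Σt gives posterior Gamma(α+Σx, β+Σt) = Gamma(38, 21).
The posterior predictive for a window of length T is Negative Binomial with variance T·α'·(β'+T)/β'² = 8·38·29/441 = 8816/441.

8816/441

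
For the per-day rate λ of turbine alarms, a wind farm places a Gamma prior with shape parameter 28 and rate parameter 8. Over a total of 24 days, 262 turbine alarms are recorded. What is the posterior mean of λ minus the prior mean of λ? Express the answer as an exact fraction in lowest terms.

89/16

Total count 262 over total exposure 24 days.
By Gamma–Poisson conjugacy, the posterior is Gamma(α + Σx, β + Σt) = Gamma(28 + 262, 8 + 24) = Gamma(290, 32).
Posterior mean = 290/32 = 145/16; prior mean = 28/8 = 7/2. Difference = 145/16 − 7/2 = 89/16.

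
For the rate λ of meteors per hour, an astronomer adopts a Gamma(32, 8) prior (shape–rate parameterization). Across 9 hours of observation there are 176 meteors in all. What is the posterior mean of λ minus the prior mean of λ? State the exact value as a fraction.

140/17

Total count 176 over total exposure 9 hours.
Conjugate update: add total count to the shape and total exposure to the rate, giving Gamma(208, 17).
Posterior mean = 208/17 = 208/17; prior mean = 32/8 = 4. Difference = 208/17 − 4 = 140/17.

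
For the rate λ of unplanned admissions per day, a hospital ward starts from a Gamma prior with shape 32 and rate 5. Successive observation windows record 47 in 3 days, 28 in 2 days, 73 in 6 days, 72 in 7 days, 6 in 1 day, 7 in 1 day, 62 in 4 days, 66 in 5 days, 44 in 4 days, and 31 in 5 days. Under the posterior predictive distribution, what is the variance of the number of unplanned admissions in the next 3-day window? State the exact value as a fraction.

64584/1849

Total count: 47 + 28 + 73 + 72 + 6 + 7 + 62 + 66 + 44 + 31 = 436.
Total exposure: 3 + 2 + 6 + 7 + 1 + 1 + 4 + 5 + 4 + 5 = 38 days.
By Gamma–Poisson conjugacy, the posterior is Gamma(α + Σx, β + Σt) = Gamma(32 + 436, 5 + 38) = Gamma(468, 43).
The posterior predictive for a window of length T is Negative Binomial with variance T·α'·(β'+T)/β'² = 3·468·46/1849 = 64584/1849.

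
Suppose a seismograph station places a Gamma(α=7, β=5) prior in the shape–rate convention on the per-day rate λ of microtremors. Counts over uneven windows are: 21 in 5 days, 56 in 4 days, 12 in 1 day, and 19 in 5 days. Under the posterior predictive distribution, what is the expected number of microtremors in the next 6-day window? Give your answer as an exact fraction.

Total count: 21 + 56 + 12 + 19 = 108.
Total exposure: 5 + 4 + 1 + 5 = 15 days.
The Gamma prior is conjugate for the Poisson rate, so λ | data ~ Gamma(7+108, 5+15) = Gamma(115, 20).
Predictive mean over a 6-day window = T·E[λ|data] = 6·115/20 = 69/2.

69/2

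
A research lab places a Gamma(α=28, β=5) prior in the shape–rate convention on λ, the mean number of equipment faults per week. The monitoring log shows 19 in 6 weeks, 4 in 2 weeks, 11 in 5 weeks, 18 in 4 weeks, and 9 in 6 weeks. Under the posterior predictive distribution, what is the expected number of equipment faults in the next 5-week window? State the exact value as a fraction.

Total count: 19 + 4 + 11 + 18 + 9 = 61.
Total exposure: 6 + 2 + 5 + 4 + 6 = 23 weeks.
By Gamma–Poisson conjugacy, the posterior is Gamma(α + Σx, β + Σt) = Gamma(28 + 61, 5 + 23) = Gamma(89, 28).
Predictive mean over a 5-week window = T·E[λ|data] = 5·89/28 = 445/28.

445/28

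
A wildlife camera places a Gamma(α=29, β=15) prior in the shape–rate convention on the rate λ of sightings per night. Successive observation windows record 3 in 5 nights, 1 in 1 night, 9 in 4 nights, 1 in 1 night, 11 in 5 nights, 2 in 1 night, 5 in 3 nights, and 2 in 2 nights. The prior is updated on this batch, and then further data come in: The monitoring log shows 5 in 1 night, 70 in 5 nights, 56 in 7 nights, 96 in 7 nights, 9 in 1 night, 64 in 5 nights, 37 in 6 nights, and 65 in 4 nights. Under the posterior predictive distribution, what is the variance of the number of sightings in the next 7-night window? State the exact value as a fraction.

Total count: 3 + 1 + 9 + 1 + 11 + 2 + 5 + 2 = 34.
Total exposure: 5 + 1 + 4 + 1 + 5 + 1 + 3 + 2 = 22 nights.
After the first batch: Gamma(29 + 34, 15 + 22) = Gamma(63, 37).
Total count: 5 + 70 + 56 + 96 + 9 + 64 + 37 + 65 = 402.
Total exposure: 1 + 5 + 7 + 7 + 1 + 5 + 6 + 4 = 36 nights.
After the second batch: Gamma(63 + 402, 37 + 36) = Gamma(465, 73).
The posterior predictive for a window of length T is Negative Binomial with variance T·α'·(β'+T)/β'² = 7·465·80/5329 = 260400/5329.

260400/5329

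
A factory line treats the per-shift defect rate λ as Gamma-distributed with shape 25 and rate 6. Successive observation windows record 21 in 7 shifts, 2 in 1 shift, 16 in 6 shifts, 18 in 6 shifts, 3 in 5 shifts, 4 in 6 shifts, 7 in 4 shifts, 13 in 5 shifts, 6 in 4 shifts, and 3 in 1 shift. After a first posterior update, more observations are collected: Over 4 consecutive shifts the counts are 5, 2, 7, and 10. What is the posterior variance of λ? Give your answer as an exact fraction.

142/3025

Total count: 21 + 2 + 16 + 18 + 3 + 4 + 7 + 13 + 6 + 3 = 93.
Total exposure: 7 + 1 + 6 + 6 + 5 + 6 + 4 + 5 + 4 + 1 = 45 shifts.
After the first batch: Gamma(25 + 93, 6 + 45) = Gamma(118, 51).
Total count: 5 + 2 + 7 + 10 = 24.
Total exposure: 4 shifts.
After the second batch: Gamma(118 + 24, 51 + 4) = Gamma(142, 55).
Posterior variance = α'/β'² = 142/3025.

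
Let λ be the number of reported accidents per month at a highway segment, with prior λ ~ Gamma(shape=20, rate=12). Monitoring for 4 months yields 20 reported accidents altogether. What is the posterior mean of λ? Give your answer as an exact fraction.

Total count 20 over total exposure 4 months.
Posterior: α' = 20 + 20 = 40, β' = 12 + 4 = 16.
Posterior mean = α'/β' = 40/16 = 5/2.

5/2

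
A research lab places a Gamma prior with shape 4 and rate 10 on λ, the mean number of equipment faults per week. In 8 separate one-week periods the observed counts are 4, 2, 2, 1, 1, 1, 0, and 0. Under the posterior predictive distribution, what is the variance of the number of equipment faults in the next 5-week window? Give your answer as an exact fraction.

575/108

Total count: 4 + 2 + 2 + 1 + 1 + 1 + 0 + 0 = 11.
Total exposure: 8 weeks.
Conjugate update: add total count to the shape and total exposure to the rate, giving Gamma(15, 18).
The posterior predictive for a window of length T is Negative Binomial with variance T·α'·(β'+T)/β'² = 5·15·23/324 = 575/108.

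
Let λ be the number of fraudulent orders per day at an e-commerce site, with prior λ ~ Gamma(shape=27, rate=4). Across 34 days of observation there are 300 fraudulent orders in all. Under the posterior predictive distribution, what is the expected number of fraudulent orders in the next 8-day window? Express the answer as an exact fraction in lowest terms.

Total count 300 over total exposure 34 days.
The Gamma prior is conjugate for the Poisson rate, so λ | data ~ Gamma(27+300, 4+34) = Gamma(327, 38).
Predictive mean over an 8-day window = T·E[λ|data] = 8·327/38 = 1308/19.

1308/19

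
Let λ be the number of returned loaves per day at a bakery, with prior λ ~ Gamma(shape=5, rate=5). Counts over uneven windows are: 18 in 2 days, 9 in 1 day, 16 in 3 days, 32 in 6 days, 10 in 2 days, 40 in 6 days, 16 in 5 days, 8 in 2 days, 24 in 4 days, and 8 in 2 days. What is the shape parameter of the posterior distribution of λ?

186

Total count: 18 + 9 + 16 + 32 + 10 + 40 + 16 + 8 + 24 + 8 = 181.
Total exposure: 2 + 1 + 3 + 6 + 2 + 6 + 5 + 2 + 4 + 2 = 33 days.
Conjugate update: add total count to the shape and total exposure to the rate, giving Gamma(186, 38).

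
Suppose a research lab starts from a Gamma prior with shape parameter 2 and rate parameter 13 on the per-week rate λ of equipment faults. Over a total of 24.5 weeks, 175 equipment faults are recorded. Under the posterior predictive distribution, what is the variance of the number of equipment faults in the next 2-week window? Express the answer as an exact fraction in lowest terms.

Total count 175 over total exposure 24.5 weeks.
Conjugate update: add total count to the shape and total exposure to the rate, giving Gamma(177, 75/2).
The posterior predictive for a window of length T is Negative Binomial with variance T·α'·(β'+T)/β'² = 2·177·(79/2)/(5625/4) = 18644/1875.

18644/1875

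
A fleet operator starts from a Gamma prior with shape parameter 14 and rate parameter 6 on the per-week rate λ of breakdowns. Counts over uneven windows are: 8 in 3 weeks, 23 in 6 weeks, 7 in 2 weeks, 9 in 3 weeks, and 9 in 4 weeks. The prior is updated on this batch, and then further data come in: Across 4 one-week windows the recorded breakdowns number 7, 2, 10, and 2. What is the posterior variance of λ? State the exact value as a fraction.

13/112

Total count: 8 + 23 + 7 + 9 + 9 = 56.
Total exposure: 3 + 6 + 2 + 3 + 4 = 18 weeks.
After the first batch: Gamma(14 + 56, 6 + 18) = Gamma(70, 24).
Total count: 7 + 2 + 10 + 2 = 21.
Total exposure: 4 weeks.
After the second batch: Gamma(70 + 21, 24 + 4) = Gamma(91, 28).
Posterior variance = α'/β'² = 91/784 = 13/112.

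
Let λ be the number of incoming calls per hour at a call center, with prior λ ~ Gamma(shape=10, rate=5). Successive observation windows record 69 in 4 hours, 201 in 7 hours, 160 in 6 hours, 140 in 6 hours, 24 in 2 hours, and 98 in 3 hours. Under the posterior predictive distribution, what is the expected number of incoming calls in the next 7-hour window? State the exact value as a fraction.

Total count: 69 + 201 + 160 + 140 + 24 + 98 = 692.
Total exposure: 4 + 7 + 6 + 6 + 2 + 3 = 28 hours.
The Gamma prior is conjugate for the Poisson rate, so λ | data ~ Gamma(10+692, 5+28) = Gamma(702, 33).
Predictive mean over a 7-hour window = T·E[λ|data] = 7·702/33 = 1638/11.

1638/11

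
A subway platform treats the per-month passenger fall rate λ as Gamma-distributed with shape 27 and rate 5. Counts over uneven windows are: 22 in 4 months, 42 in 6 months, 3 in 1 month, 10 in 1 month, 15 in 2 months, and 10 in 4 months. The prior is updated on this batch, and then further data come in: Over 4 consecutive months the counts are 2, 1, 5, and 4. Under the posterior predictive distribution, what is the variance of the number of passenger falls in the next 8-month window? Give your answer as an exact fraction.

13160/243

Total count: 22 + 42 + 3 + 10 + 15 + 10 = 102.
Total exposure: 4 + 6 + 1 + 1 + 2 + 4 = 18 months.
After the first batch: Gamma(27 + 102, 5 + 18) = Gamma(129, 23).
Total count: 2 + 1 + 5 + 4 = 12.
Total exposure: 4 months.
After the second batch: Gamma(129 + 12, 23 + 4) = Gamma(141, 27).
The posterior predictive for a window of length T is Negative Binomial with variance T·α'·(β'+T)/β'² = 8·141·35/729 = 13160/243.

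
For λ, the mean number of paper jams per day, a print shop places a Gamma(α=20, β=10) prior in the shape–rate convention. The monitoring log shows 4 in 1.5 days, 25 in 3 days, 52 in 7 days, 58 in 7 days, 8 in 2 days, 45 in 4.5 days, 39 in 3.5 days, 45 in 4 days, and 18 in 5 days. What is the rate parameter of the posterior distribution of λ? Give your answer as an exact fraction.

Total count: 4 + 25 + 52 + 58 + 8 + 45 + 39 + 45 + 18 = 294.
Total exposure: 1.5 + 3 + 7 + 7 + 2 + 4.5 + 3.5 + 4 + 5 = 37.5 days.
Posterior: α' = 20 + 294 = 314, β' = 10 + 37.5 = 95/2.

95/2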